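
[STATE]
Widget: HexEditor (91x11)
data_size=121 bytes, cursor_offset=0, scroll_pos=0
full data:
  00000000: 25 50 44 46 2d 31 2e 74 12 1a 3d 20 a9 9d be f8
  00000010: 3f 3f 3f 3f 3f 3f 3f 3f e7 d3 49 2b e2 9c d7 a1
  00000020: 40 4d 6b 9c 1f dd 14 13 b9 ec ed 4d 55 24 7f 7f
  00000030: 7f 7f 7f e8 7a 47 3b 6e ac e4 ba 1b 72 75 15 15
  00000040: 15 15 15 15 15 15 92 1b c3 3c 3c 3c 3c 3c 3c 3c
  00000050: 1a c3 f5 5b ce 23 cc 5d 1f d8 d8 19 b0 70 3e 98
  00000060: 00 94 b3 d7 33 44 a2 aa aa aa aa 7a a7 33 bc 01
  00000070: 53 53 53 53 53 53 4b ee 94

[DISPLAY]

00000000  25 50 44 46 2d 31 2e 74  12 1a 3d 20 a9 9d be f8  |%PDF-1.t..= ....|             
00000010  3f 3f 3f 3f 3f 3f 3f 3f  e7 d3 49 2b e2 9c d7 a1  |????????..I+....|             
00000020  40 4d 6b 9c 1f dd 14 13  b9 ec ed 4d 55 24 7f 7f  |@Mk........MU$..|             
00000030  7f 7f 7f e8 7a 47 3b 6e  ac e4 ba 1b 72 75 15 15  |....zG;n....ru..|             
00000040  15 15 15 15 15 15 92 1b  c3 3c 3c 3c 3c 3c 3c 3c  |.........<<<<<<<|             
00000050  1a c3 f5 5b ce 23 cc 5d  1f d8 d8 19 b0 70 3e 98  |...[.#.].....p>.|             
00000060  00 94 b3 d7 33 44 a2 aa  aa aa aa 7a a7 33 bc 01  |....3D.....z.3..|             
00000070  53 53 53 53 53 53 4b ee  94                       |SSSSSSK..       |             
                                                                                           
                                                                                           
                                                                                           


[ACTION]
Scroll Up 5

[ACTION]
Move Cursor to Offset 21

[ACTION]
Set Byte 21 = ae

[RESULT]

00000000  25 50 44 46 2d 31 2e 74  12 1a 3d 20 a9 9d be f8  |%PDF-1.t..= ....|             
00000010  3f 3f 3f 3f 3f AE 3f 3f  e7 d3 49 2b e2 9c d7 a1  |?????.??..I+....|             
00000020  40 4d 6b 9c 1f dd 14 13  b9 ec ed 4d 55 24 7f 7f  |@Mk........MU$..|             
00000030  7f 7f 7f e8 7a 47 3b 6e  ac e4 ba 1b 72 75 15 15  |....zG;n....ru..|             
00000040  15 15 15 15 15 15 92 1b  c3 3c 3c 3c 3c 3c 3c 3c  |.........<<<<<<<|             
00000050  1a c3 f5 5b ce 23 cc 5d  1f d8 d8 19 b0 70 3e 98  |...[.#.].....p>.|             
00000060  00 94 b3 d7 33 44 a2 aa  aa aa aa 7a a7 33 bc 01  |....3D.....z.3..|             
00000070  53 53 53 53 53 53 4b ee  94                       |SSSSSSK..       |             
                                                                                           
                                                                                           
                                                                                           


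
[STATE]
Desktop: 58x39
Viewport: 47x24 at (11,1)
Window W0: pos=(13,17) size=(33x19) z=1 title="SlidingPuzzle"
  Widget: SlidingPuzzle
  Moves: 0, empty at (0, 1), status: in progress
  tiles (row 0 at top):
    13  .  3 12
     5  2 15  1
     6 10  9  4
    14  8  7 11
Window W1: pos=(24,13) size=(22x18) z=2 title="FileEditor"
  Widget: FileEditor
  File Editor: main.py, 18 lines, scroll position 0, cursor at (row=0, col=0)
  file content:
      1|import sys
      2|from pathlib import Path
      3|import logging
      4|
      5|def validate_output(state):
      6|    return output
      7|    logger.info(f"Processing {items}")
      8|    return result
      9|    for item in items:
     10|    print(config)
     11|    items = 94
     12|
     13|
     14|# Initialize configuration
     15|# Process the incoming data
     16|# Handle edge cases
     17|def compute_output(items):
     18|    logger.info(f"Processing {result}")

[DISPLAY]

                                               
                                               
                                               
                                               
                                               
                                               
                                               
                                               
                                               
                                               
                                               
                                               
             ┏━━━━━━━━━━━━━━━━━━━━┓            
             ┃ FileEditor         ┃            
             ┠────────────────────┨            
             ┃█mport sys         ▲┃            
  ┏━━━━━━━━━━┃from pathlib import█┃            
  ┃ SlidingPu┃import logging     ░┃            
  ┠──────────┃                   ░┃            
  ┃┌────┬────┃def validate_output░┃            
  ┃│ 13 │    ┃    return output  ░┃            
  ┃├────┼────┃    logger.info(f"P░┃            
  ┃│  5 │  2 ┃    return result  ░┃            
  ┃├────┼────┃    for item in ite░┃            


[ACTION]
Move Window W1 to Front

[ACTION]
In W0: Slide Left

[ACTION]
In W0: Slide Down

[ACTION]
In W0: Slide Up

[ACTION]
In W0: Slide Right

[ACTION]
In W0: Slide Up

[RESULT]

                                               
                                               
                                               
                                               
                                               
                                               
                                               
                                               
                                               
                                               
                                               
                                               
             ┏━━━━━━━━━━━━━━━━━━━━┓            
             ┃ FileEditor         ┃            
             ┠────────────────────┨            
             ┃█mport sys         ▲┃            
  ┏━━━━━━━━━━┃from pathlib import█┃            
  ┃ SlidingPu┃import logging     ░┃            
  ┠──────────┃                   ░┃            
  ┃┌────┬────┃def validate_output░┃            
  ┃│ 13 │  3 ┃    return output  ░┃            
  ┃├────┼────┃    logger.info(f"P░┃            
  ┃│  5 │ 10 ┃    return result  ░┃            
  ┃├────┼────┃    for item in ite░┃            


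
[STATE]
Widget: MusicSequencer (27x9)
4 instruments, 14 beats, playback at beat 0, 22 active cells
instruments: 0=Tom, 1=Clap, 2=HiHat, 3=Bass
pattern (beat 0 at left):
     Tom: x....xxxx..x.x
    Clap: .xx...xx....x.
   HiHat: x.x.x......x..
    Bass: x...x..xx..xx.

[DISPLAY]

      ▼1234567890123       
   Tom█····████··█·█       
  Clap·██···██····█·       
 HiHat█·█·█······█··       
  Bass█···█··██··██·       
                           
                           
                           
                           


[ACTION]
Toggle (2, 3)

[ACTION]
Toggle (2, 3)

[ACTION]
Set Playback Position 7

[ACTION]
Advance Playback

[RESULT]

      01234567▼90123       
   Tom█····████··█·█       
  Clap·██···██····█·       
 HiHat█·█·█······█··       
  Bass█···█··██··██·       
                           
                           
                           
                           


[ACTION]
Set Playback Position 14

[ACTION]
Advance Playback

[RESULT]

      0▼234567890123       
   Tom█····████··█·█       
  Clap·██···██····█·       
 HiHat█·█·█······█··       
  Bass█···█··██··██·       
                           
                           
                           
                           


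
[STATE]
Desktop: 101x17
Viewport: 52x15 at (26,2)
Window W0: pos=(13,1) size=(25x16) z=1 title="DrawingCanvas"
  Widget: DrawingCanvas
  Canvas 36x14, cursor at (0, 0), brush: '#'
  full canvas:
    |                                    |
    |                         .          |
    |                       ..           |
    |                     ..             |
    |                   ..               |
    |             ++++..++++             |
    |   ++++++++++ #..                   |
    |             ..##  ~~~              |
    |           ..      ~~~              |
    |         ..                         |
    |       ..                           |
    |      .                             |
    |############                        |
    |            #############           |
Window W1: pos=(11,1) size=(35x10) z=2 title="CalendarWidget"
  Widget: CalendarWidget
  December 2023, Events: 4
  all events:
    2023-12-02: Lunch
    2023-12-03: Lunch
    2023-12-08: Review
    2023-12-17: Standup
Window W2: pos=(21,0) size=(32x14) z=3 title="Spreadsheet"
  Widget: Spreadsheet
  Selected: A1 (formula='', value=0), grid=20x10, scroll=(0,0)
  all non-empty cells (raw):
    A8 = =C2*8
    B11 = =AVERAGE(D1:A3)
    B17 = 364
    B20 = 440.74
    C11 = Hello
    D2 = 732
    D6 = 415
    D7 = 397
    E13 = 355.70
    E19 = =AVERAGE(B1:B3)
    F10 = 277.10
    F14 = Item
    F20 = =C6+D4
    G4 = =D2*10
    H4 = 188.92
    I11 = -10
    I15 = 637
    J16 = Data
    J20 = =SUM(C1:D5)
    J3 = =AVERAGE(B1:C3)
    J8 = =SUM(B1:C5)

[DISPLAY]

──────────────────────────┨                         
                          ┃                         
   A       B       C      ┃                         
--------------------------┃                         
     [0]       0       0  ┃                         
       0       0       0  ┃                         
       0       0       0  ┃                         
       0       0       0  ┃                         
       0       0       0  ┃                         
       0       0       0  ┃                         
       0       0       0  ┃                         
━━━━━━━━━━━━━━━━━━━━━━━━━━┛                         
           ┃                                        
           ┃                                        
━━━━━━━━━━━┛                                        


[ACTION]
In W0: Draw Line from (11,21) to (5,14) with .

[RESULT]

──────────────────────────┨                         
                          ┃                         
   A       B       C      ┃                         
--------------------------┃                         
     [0]       0       0  ┃                         
       0       0       0  ┃                         
       0       0       0  ┃                         
       0       0       0  ┃                         
       0       0       0  ┃                         
       0       0       0  ┃                         
       0       0       0  ┃                         
━━━━━━━━━━━━━━━━━━━━━━━━━━┛                         
        .  ┃                                        
         . ┃                                        
━━━━━━━━━━━┛                                        


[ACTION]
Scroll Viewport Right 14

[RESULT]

────────────┨                                       
            ┃                                       
     C      ┃                                       
------------┃                                       
 0       0  ┃                                       
 0       0  ┃                                       
 0       0  ┃                                       
 0       0  ┃                                       
 0       0  ┃                                       
 0       0  ┃                                       
 0       0  ┃                                       
━━━━━━━━━━━━┛                                       
                                                    
                                                    
                                                    


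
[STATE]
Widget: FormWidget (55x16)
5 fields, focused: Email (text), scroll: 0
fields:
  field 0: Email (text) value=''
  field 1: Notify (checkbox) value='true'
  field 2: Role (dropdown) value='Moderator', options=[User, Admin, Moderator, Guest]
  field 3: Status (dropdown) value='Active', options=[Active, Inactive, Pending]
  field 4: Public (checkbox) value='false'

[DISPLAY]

> Email:      [                                       ]
  Notify:     [x]                                      
  Role:       [Moderator                             ▼]
  Status:     [Active                                ▼]
  Public:     [ ]                                      
                                                       
                                                       
                                                       
                                                       
                                                       
                                                       
                                                       
                                                       
                                                       
                                                       
                                                       


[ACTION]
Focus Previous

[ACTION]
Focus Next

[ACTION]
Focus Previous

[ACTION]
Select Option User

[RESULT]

  Email:      [                                       ]
  Notify:     [x]                                      
  Role:       [Moderator                             ▼]
  Status:     [Active                                ▼]
> Public:     [ ]                                      
                                                       
                                                       
                                                       
                                                       
                                                       
                                                       
                                                       
                                                       
                                                       
                                                       
                                                       


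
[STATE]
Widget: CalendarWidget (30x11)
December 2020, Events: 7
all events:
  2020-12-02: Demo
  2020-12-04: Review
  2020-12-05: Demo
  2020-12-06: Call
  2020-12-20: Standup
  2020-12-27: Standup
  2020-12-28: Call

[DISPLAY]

        December 2020         
Mo Tu We Th Fr Sa Su          
    1  2*  3  4*  5*  6*      
 7  8  9 10 11 12 13          
14 15 16 17 18 19 20*         
21 22 23 24 25 26 27*         
28* 29 30 31                  
                              
                              
                              
                              


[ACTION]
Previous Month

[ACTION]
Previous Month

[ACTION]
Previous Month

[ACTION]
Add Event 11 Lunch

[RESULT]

        September 2020        
Mo Tu We Th Fr Sa Su          
    1  2  3  4  5  6          
 7  8  9 10 11* 12 13         
14 15 16 17 18 19 20          
21 22 23 24 25 26 27          
28 29 30                      
                              
                              
                              
                              


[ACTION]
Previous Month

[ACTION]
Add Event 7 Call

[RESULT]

         August 2020          
Mo Tu We Th Fr Sa Su          
                1  2          
 3  4  5  6  7*  8  9         
10 11 12 13 14 15 16          
17 18 19 20 21 22 23          
24 25 26 27 28 29 30          
31                            
                              
                              
                              


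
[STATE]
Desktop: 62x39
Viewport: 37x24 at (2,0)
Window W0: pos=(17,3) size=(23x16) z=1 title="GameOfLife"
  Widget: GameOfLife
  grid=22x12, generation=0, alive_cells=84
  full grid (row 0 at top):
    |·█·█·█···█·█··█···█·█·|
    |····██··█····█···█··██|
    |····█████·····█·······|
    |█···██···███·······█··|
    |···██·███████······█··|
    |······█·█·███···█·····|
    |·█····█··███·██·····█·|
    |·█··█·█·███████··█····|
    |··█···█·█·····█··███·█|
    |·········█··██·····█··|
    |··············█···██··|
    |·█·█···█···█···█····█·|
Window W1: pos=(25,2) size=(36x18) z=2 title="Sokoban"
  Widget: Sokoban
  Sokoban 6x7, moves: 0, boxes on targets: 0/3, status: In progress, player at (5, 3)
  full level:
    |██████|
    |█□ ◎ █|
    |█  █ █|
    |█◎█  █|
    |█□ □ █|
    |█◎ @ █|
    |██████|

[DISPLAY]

                                     
                                     
                       ┏━━━━━━━━━━━━━
               ┏━━━━━━━┃ Sokoban     
               ┃ GameOf┠─────────────
               ┠───────┃██████       
               ┃Gen: 0 ┃█□ ◎ █       
               ┃·█·█·█·┃█  █ █       
               ┃····██·┃█◎█  █       
               ┃····███┃█□ □ █       
               ┃█···██·┃█◎ @ █       
               ┃···██·█┃██████       
               ┃······█┃Moves: 0  0/3
               ┃·█····█┃             
               ┃·█··█·█┃             
               ┃··█···█┃             
               ┃·······┃             
               ┃·······┃             
               ┗━━━━━━━┃             
                       ┗━━━━━━━━━━━━━
                                     
                                     
                                     
                                     


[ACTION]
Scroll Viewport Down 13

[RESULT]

               ┃·█····█┃             
               ┃·█··█·█┃             
               ┃··█···█┃             
               ┃·······┃             
               ┃·······┃             
               ┗━━━━━━━┃             
                       ┗━━━━━━━━━━━━━
                                     
                                     
                                     
                                     
                                     
                                     
                                     
                                     
                                     
                                     
                                     
                                     
                                     
                                     
                                     
                                     
                                     


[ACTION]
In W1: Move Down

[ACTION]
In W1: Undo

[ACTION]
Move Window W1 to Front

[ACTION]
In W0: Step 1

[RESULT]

               ┃······█┃             
               ┃·██···█┃             
               ┃·····█·┃             
               ┃·······┃             
               ┃·······┃             
               ┗━━━━━━━┃             
                       ┗━━━━━━━━━━━━━
                                     
                                     
                                     
                                     
                                     
                                     
                                     
                                     
                                     
                                     
                                     
                                     
                                     
                                     
                                     
                                     
                                     


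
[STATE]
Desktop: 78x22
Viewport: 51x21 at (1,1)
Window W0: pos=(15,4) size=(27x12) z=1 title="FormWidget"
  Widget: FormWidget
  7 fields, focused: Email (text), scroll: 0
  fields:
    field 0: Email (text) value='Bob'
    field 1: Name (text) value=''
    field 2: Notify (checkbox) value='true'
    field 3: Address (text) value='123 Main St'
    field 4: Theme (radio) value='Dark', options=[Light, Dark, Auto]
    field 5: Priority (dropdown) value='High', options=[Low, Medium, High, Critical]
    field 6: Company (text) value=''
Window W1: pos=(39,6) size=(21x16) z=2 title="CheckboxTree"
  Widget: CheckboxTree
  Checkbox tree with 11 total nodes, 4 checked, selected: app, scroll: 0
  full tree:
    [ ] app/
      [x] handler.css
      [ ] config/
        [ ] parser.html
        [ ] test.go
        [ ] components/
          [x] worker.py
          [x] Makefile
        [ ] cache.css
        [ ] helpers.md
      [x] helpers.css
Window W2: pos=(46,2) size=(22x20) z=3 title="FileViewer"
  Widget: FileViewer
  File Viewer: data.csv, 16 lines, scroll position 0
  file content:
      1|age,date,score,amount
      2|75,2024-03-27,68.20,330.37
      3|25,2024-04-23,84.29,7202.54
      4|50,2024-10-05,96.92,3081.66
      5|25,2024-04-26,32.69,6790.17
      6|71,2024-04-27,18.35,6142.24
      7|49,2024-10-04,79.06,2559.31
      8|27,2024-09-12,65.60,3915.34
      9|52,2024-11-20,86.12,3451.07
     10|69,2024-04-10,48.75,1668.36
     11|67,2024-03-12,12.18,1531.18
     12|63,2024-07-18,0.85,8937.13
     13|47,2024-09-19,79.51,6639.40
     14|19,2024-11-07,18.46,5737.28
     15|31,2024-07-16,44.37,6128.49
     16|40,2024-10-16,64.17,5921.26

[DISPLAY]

                                                   
                                             ┏━━━━━
                                             ┃ File
              ┏━━━━━━━━━━━━━━━━━━━━━━━━━┓    ┠─────
              ┃ FormWidget              ┃    ┃age,d
              ┠───────────────────────┏━━━━━━┃75,20
              ┃> Email:      [Bob     ┃ Check┃25,20
              ┃  Name:       [        ┠──────┃50,20
              ┃  Notify:     [x]      ┃>[-] a┃25,20
              ┃  Address:    [123 Main┃   [x]┃71,20
              ┃  Theme:      ( ) Light┃   [-]┃49,20
              ┃  Priority:   [High    ┃     [┃27,20
              ┃  Company:    [        ┃     [┃52,20
              ┃                       ┃     [┃69,20
              ┗━━━━━━━━━━━━━━━━━━━━━━━┃      ┃67,20
                                      ┃      ┃63,20
                                      ┃     [┃47,20
                                      ┃     [┃19,20
                                      ┃   [x]┃31,20
                                      ┃      ┃40,20
                                      ┗━━━━━━┗━━━━━


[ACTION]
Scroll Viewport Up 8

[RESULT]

                                                   
                                                   
                                             ┏━━━━━
                                             ┃ File
              ┏━━━━━━━━━━━━━━━━━━━━━━━━━┓    ┠─────
              ┃ FormWidget              ┃    ┃age,d
              ┠───────────────────────┏━━━━━━┃75,20
              ┃> Email:      [Bob     ┃ Check┃25,20
              ┃  Name:       [        ┠──────┃50,20
              ┃  Notify:     [x]      ┃>[-] a┃25,20
              ┃  Address:    [123 Main┃   [x]┃71,20
              ┃  Theme:      ( ) Light┃   [-]┃49,20
              ┃  Priority:   [High    ┃     [┃27,20
              ┃  Company:    [        ┃     [┃52,20
              ┃                       ┃     [┃69,20
              ┗━━━━━━━━━━━━━━━━━━━━━━━┃      ┃67,20
                                      ┃      ┃63,20
                                      ┃     [┃47,20
                                      ┃     [┃19,20
                                      ┃   [x]┃31,20
                                      ┃      ┃40,20


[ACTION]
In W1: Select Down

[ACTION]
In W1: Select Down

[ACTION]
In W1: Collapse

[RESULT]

                                                   
                                                   
                                             ┏━━━━━
                                             ┃ File
              ┏━━━━━━━━━━━━━━━━━━━━━━━━━┓    ┠─────
              ┃ FormWidget              ┃    ┃age,d
              ┠───────────────────────┏━━━━━━┃75,20
              ┃> Email:      [Bob     ┃ Check┃25,20
              ┃  Name:       [        ┠──────┃50,20
              ┃  Notify:     [x]      ┃ [-] a┃25,20
              ┃  Address:    [123 Main┃   [x]┃71,20
              ┃  Theme:      ( ) Light┃>  [-]┃49,20
              ┃  Priority:   [High    ┃   [x]┃27,20
              ┃  Company:    [        ┃      ┃52,20
              ┃                       ┃      ┃69,20
              ┗━━━━━━━━━━━━━━━━━━━━━━━┃      ┃67,20
                                      ┃      ┃63,20
                                      ┃      ┃47,20
                                      ┃      ┃19,20
                                      ┃      ┃31,20
                                      ┃      ┃40,20


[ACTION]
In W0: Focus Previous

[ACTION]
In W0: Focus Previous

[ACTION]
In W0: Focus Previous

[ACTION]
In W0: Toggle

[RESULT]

                                                   
                                                   
                                             ┏━━━━━
                                             ┃ File
              ┏━━━━━━━━━━━━━━━━━━━━━━━━━┓    ┠─────
              ┃ FormWidget              ┃    ┃age,d
              ┠───────────────────────┏━━━━━━┃75,20
              ┃  Email:      [Bob     ┃ Check┃25,20
              ┃  Name:       [        ┠──────┃50,20
              ┃  Notify:     [x]      ┃ [-] a┃25,20
              ┃  Address:    [123 Main┃   [x]┃71,20
              ┃> Theme:      ( ) Light┃>  [-]┃49,20
              ┃  Priority:   [High    ┃   [x]┃27,20
              ┃  Company:    [        ┃      ┃52,20
              ┃                       ┃      ┃69,20
              ┗━━━━━━━━━━━━━━━━━━━━━━━┃      ┃67,20
                                      ┃      ┃63,20
                                      ┃      ┃47,20
                                      ┃      ┃19,20
                                      ┃      ┃31,20
                                      ┃      ┃40,20


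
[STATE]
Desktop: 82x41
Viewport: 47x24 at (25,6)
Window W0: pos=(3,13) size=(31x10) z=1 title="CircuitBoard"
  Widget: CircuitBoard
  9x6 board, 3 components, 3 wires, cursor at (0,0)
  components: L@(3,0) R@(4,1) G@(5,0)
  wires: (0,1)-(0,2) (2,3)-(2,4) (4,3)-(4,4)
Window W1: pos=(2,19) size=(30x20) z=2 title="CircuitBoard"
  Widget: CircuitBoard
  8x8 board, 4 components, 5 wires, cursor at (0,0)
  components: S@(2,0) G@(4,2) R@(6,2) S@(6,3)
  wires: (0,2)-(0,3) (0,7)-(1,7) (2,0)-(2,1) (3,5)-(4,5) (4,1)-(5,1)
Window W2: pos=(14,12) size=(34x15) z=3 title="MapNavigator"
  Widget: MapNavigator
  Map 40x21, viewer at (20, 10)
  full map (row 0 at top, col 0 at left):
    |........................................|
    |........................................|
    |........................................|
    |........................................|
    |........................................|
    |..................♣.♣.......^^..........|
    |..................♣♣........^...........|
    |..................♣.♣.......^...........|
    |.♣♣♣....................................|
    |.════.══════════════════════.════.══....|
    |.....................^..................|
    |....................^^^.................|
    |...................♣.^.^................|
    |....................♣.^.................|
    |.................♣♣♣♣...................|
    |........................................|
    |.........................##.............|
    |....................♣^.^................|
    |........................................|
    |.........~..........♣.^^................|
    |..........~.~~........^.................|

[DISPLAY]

                                               
                                               
                                               
                                               
                                               
                                               
━━━━━━━━━━━━━━━━━━━━━━┓                        
tor                   ┃                        
──────────────────────┨                        
....♣.♣.......^^......┃                        
....♣♣........^.......┃                        
....♣.♣.......^.......┃                        
......................┃                        
══════════════.════.══┃                        
......@^..............┃                        
......^^^.............┃                        
.....♣.^.^............┃                        
......♣.^.............┃                        
...♣♣♣♣...............┃                        
......................┃                        
━━━━━━━━━━━━━━━━━━━━━━┛                        
      ┃                                        
      ┃                                        
  ·   ┃                                        


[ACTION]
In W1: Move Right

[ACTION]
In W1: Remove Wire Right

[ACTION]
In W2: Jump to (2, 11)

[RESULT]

                                               
                                               
                                               
                                               
                                               
                                               
━━━━━━━━━━━━━━━━━━━━━━┓                        
tor                   ┃                        
──────────────────────┨                        
    ..................┃                        
    ..................┃                        
    .♣♣♣..............┃                        
    .════.════════════┃                        
    ..................┃                        
    ..@...............┃                        
    ..................┃                        
    ..................┃                        
    .................♣┃                        
    ..................┃                        
    ..................┃                        
━━━━━━━━━━━━━━━━━━━━━━┛                        
      ┃                                        
      ┃                                        
  ·   ┃                                        


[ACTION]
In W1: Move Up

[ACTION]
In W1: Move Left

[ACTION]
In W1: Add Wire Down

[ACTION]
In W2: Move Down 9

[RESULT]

                                               
                                               
                                               
                                               
                                               
                                               
━━━━━━━━━━━━━━━━━━━━━━┓                        
tor                   ┃                        
──────────────────────┨                        
    ..................┃                        
    ..................┃                        
    ..................┃                        
    ..................┃                        
    .........~........┃                        
    ..@.......~.~~....┃                        
                      ┃                        
                      ┃                        
                      ┃                        
                      ┃                        
                      ┃                        
━━━━━━━━━━━━━━━━━━━━━━┛                        
      ┃                                        
      ┃                                        
  ·   ┃                                        


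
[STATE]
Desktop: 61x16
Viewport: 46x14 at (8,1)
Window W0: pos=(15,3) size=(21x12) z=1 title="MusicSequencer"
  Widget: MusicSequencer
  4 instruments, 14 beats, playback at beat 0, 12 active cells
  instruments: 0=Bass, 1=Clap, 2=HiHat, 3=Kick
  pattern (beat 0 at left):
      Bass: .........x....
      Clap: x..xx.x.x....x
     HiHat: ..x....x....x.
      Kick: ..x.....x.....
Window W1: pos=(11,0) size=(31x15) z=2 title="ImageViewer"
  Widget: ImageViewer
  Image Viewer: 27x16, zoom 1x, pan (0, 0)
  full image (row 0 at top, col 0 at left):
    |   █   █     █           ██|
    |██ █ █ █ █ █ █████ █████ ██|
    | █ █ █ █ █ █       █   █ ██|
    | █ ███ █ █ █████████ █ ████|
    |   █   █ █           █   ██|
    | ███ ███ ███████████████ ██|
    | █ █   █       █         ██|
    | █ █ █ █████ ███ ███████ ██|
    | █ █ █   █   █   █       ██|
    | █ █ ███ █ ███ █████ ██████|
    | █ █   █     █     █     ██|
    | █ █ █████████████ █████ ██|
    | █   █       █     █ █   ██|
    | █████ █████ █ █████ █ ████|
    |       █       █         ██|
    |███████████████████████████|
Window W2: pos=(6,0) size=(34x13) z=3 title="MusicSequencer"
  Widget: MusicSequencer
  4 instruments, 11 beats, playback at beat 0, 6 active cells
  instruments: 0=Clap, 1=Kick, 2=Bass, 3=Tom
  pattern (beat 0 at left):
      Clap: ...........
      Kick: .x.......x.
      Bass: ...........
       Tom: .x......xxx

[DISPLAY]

MusicSequencer                 ┃ ┃            
───────────────────────────────┨─┨            
    ▼1234567890                ┃ ┃            
Clap···········                ┃ ┃            
Kick·█·······█·                ┃ ┃            
Bass···········                ┃ ┃            
 Tom·█······███                ┃ ┃            
                               ┃ ┃            
                               ┃ ┃            
                               ┃ ┃            
                               ┃ ┃            
━━━━━━━━━━━━━━━━━━━━━━━━━━━━━━━┛ ┃            
   ┃ █ █   █     █     █     ██  ┃            
   ┗━━━━━━━━━━━━━━━━━━━━━━━━━━━━━┛            


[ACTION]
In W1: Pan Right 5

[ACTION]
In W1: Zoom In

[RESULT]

MusicSequencer                 ┃ ┃            
───────────────────────────────┨─┨            
    ▼1234567890                ┃ ┃            
Clap···········                ┃ ┃            
Kick·█·······█·                ┃█┃            
Bass···········                ┃█┃            
 Tom·█······███                ┃ ┃            
                               ┃ ┃            
                               ┃█┃            
                               ┃█┃            
                               ┃ ┃            
━━━━━━━━━━━━━━━━━━━━━━━━━━━━━━━┛ ┃            
   ┃███  ██████  ████████████████┃            
   ┗━━━━━━━━━━━━━━━━━━━━━━━━━━━━━┛            


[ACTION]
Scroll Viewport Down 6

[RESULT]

───────────────────────────────┨─┨            
    ▼1234567890                ┃ ┃            
Clap···········                ┃ ┃            
Kick·█·······█·                ┃█┃            
Bass···········                ┃█┃            
 Tom·█······███                ┃ ┃            
                               ┃ ┃            
                               ┃█┃            
                               ┃█┃            
                               ┃ ┃            
━━━━━━━━━━━━━━━━━━━━━━━━━━━━━━━┛ ┃            
   ┃███  ██████  ████████████████┃            
   ┗━━━━━━━━━━━━━━━━━━━━━━━━━━━━━┛            
                                              


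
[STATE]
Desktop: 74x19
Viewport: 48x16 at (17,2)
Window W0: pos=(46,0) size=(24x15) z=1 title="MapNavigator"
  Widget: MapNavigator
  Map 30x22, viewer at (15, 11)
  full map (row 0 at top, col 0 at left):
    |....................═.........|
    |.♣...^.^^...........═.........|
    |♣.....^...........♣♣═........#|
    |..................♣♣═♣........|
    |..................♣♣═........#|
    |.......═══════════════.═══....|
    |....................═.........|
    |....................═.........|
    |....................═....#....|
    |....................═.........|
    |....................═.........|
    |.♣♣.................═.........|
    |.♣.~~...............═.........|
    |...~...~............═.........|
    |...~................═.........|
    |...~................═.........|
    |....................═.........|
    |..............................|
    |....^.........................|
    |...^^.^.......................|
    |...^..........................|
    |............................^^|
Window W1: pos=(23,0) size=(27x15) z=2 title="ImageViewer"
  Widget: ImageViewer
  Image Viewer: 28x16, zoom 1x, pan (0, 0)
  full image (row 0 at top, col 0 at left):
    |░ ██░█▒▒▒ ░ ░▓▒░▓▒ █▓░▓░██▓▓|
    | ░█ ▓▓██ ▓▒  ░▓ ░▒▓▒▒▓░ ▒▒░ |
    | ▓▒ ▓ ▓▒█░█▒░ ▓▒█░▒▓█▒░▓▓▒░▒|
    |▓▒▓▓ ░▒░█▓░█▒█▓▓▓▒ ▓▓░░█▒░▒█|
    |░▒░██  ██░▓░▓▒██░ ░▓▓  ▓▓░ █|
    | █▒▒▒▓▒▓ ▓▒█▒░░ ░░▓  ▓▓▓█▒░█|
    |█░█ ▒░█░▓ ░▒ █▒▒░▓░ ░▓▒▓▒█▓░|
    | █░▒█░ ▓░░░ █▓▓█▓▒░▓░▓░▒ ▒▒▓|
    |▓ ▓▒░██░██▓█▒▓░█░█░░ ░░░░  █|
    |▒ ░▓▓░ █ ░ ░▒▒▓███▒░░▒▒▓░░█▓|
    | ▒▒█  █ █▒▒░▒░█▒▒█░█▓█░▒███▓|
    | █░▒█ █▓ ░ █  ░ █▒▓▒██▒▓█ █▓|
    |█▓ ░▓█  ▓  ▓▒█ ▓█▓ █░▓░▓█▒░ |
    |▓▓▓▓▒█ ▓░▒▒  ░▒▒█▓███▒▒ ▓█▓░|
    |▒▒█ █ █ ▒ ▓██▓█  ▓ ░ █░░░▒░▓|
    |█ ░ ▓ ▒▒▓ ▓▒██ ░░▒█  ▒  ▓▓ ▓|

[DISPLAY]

      ┠─────────────────────────┨───────────────
      ┃░ ██░█▒▒▒ ░ ░▓▒░▓▒ █▓░▓░█┃.............═.
      ┃ ░█ ▓▓██ ▓▒  ░▓ ░▒▓▒▒▓░ ▒┃.............═.
      ┃ ▓▒ ▓ ▓▒█░█▒░ ▓▒█░▒▓█▒░▓▓┃.............═.
      ┃▓▒▓▓ ░▒░█▓░█▒█▓▓▓▒ ▓▓░░█▒┃.............═.
      ┃░▒░██  ██░▓░▓▒██░ ░▓▓  ▓▓┃.............═.
      ┃ █▒▒▒▓▒▓ ▓▒█▒░░ ░░▓  ▓▓▓█┃........@....═.
      ┃█░█ ▒░█░▓ ░▒ █▒▒░▓░ ░▓▒▓▒┃.............═.
      ┃ █░▒█░ ▓░░░ █▓▓█▓▒░▓░▓░▒ ┃~............═.
      ┃▓ ▓▒░██░██▓█▒▓░█░█░░ ░░░░┃.............═.
      ┃▒ ░▓▓░ █ ░ ░▒▒▓███▒░░▒▒▓░┃.............═.
      ┃ ▒▒█  █ █▒▒░▒░█▒▒█░█▓█░▒█┃.............═.
      ┗━━━━━━━━━━━━━━━━━━━━━━━━━┛━━━━━━━━━━━━━━━
                                                
                                                
                                                


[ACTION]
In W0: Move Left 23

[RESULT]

      ┠─────────────────────────┨───────────────
      ┃░ ██░█▒▒▒ ░ ░▓▒░▓▒ █▓░▓░█┃        .......
      ┃ ░█ ▓▓██ ▓▒  ░▓ ░▒▓▒▒▓░ ▒┃        .......
      ┃ ▓▒ ▓ ▓▒█░█▒░ ▓▒█░▒▓█▒░▓▓┃        .......
      ┃▓▒▓▓ ░▒░█▓░█▒█▓▓▓▒ ▓▓░░█▒┃        .......
      ┃░▒░██  ██░▓░▓▒██░ ░▓▓  ▓▓┃        .......
      ┃ █▒▒▒▓▒▓ ▓▒█▒░░ ░░▓  ▓▓▓█┃        @♣♣....
      ┃█░█ ▒░█░▓ ░▒ █▒▒░▓░ ░▓▒▓▒┃        .♣.~~..
      ┃ █░▒█░ ▓░░░ █▓▓█▓▒░▓░▓░▒ ┃        ...~...
      ┃▓ ▓▒░██░██▓█▒▓░█░█░░ ░░░░┃        ...~...
      ┃▒ ░▓▓░ █ ░ ░▒▒▓███▒░░▒▒▓░┃        ...~...
      ┃ ▒▒█  █ █▒▒░▒░█▒▒█░█▓█░▒█┃        .......
      ┗━━━━━━━━━━━━━━━━━━━━━━━━━┛━━━━━━━━━━━━━━━
                                                
                                                
                                                


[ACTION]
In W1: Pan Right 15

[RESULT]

      ┠─────────────────────────┨───────────────
      ┃░▓▒ █▓░▓░██▓▓            ┃        .......
      ┃ ░▒▓▒▒▓░ ▒▒░             ┃        .......
      ┃▒█░▒▓█▒░▓▓▒░▒            ┃        .......
      ┃▓▓▒ ▓▓░░█▒░▒█            ┃        .......
      ┃█░ ░▓▓  ▓▓░ █            ┃        .......
      ┃ ░░▓  ▓▓▓█▒░█            ┃        @♣♣....
      ┃▒░▓░ ░▓▒▓▒█▓░            ┃        .♣.~~..
      ┃█▓▒░▓░▓░▒ ▒▒▓            ┃        ...~...
      ┃█░█░░ ░░░░  █            ┃        ...~...
      ┃███▒░░▒▒▓░░█▓            ┃        ...~...
      ┃▒▒█░█▓█░▒███▓            ┃        .......
      ┗━━━━━━━━━━━━━━━━━━━━━━━━━┛━━━━━━━━━━━━━━━
                                                
                                                
                                                


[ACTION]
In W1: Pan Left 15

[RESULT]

      ┠─────────────────────────┨───────────────
      ┃░ ██░█▒▒▒ ░ ░▓▒░▓▒ █▓░▓░█┃        .......
      ┃ ░█ ▓▓██ ▓▒  ░▓ ░▒▓▒▒▓░ ▒┃        .......
      ┃ ▓▒ ▓ ▓▒█░█▒░ ▓▒█░▒▓█▒░▓▓┃        .......
      ┃▓▒▓▓ ░▒░█▓░█▒█▓▓▓▒ ▓▓░░█▒┃        .......
      ┃░▒░██  ██░▓░▓▒██░ ░▓▓  ▓▓┃        .......
      ┃ █▒▒▒▓▒▓ ▓▒█▒░░ ░░▓  ▓▓▓█┃        @♣♣....
      ┃█░█ ▒░█░▓ ░▒ █▒▒░▓░ ░▓▒▓▒┃        .♣.~~..
      ┃ █░▒█░ ▓░░░ █▓▓█▓▒░▓░▓░▒ ┃        ...~...
      ┃▓ ▓▒░██░██▓█▒▓░█░█░░ ░░░░┃        ...~...
      ┃▒ ░▓▓░ █ ░ ░▒▒▓███▒░░▒▒▓░┃        ...~...
      ┃ ▒▒█  █ █▒▒░▒░█▒▒█░█▓█░▒█┃        .......
      ┗━━━━━━━━━━━━━━━━━━━━━━━━━┛━━━━━━━━━━━━━━━
                                                
                                                
                                                
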